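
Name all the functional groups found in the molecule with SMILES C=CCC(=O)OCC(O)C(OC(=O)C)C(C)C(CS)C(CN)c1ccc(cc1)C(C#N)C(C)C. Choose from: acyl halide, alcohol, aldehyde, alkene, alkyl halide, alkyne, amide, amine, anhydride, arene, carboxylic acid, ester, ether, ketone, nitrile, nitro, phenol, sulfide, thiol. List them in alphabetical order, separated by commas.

alcohol, alkene, amine, arene, ester, nitrile, thiol

C=C double bond → alkene.
–C(=O)–O–C with C on the carbonyl side → ester.
–OH on an sp³ carbon → alcohol (secondary).
pendant –OC(=O)CH3: an acyloxy group → ester.
pendant –CH2SH → thiol.
pendant –CH2NH2: N on sp³ C, no adjacent C=O → amine.
para-disubstituted benzene ring → arene.
pendant –C≡N: nitrile.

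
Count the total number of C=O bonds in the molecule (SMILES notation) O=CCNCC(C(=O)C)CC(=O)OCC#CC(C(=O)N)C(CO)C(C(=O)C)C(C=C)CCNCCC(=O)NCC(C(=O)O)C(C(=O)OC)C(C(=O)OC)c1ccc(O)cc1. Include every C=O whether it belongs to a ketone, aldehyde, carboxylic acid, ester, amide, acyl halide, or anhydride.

OHC: aldehyde, 1 C=O (running total 1).
CH(COCH3): ketone, 1 C=O (running total 2).
CH2COOCH2: ester, 1 C=O (running total 3).
CH(CONH2): amide, 1 C=O (running total 4).
CH(COCH3): ketone, 1 C=O (running total 5).
CH2CONHCH2: amide, 1 C=O (running total 6).
CH(COOH): carboxylic acid, 1 C=O (running total 7).
CH(COOCH3): ester, 1 C=O (running total 8).
CH(COOCH3): ester, 1 C=O (running total 9).

9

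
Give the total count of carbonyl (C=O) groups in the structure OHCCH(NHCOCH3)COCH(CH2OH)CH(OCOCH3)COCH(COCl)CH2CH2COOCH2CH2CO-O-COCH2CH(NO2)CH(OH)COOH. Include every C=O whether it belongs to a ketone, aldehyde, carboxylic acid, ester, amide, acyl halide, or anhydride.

10

OHC: aldehyde, 1 C=O (running total 1).
CH(NHCOCH3): amide, 1 C=O (running total 2).
CO: ketone, 1 C=O (running total 3).
CH(OCOCH3): ester, 1 C=O (running total 4).
CO: ketone, 1 C=O (running total 5).
CH(COCl): acyl halide, 1 C=O (running total 6).
CH2COOCH2: ester, 1 C=O (running total 7).
CH2CO-O-COCH2: anhydride, 2 C=O (running total 9).
COOH: carboxylic acid, 1 C=O (running total 10).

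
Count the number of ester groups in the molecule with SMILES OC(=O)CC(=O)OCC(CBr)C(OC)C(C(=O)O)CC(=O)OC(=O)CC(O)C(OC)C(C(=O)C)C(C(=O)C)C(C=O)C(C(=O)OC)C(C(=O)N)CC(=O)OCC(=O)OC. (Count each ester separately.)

4

Working along the chain:
  HOOC: –COOH: carbonyl C bonded to –OH and C → carboxylic acid (the –OH is not a separate alcohol).
  CH2COOCH2: –C(=O)–O–C with C on the carbonyl side → ester.
  CH(CH2Br): pendant –CH2X: halogen on sp³ carbon → alkyl halide.
  CH(OCH3): pendant –OCH3: C–O–C with sp³ C, no adjacent C=O → ether.
  CH(COOH): pendant –COOH: carbonyl C bonded to C and –OH → carboxylic acid.
  CH2CO-O-COCH2: two acyl groups sharing one oxygen, –C(=O)–O–C(=O)– → anhydride.
  CH(OH): –OH on an sp³ carbon → alcohol (secondary).
  CH(OCH3): pendant –OCH3: C–O–C with sp³ C, no adjacent C=O → ether.
  CH(COCH3): pendant –COCH3: carbonyl C bonded to two carbons → ketone.
  CH(COCH3): pendant –COCH3: carbonyl C bonded to two carbons → ketone.
  CH(CHO): pendant –CHO: carbonyl C bonded to C and H → aldehyde.
  CH(COOCH3): pendant –COOCH3: carbonyl C bonded to C and –OCH3 → ester.
  CH(CONH2): pendant –CONH2: carbonyl C bonded to C and N → amide.
  CH2COOCH2: –C(=O)–O–C with C on the carbonyl side → ester.
  COOCH3: –C(=O)OCH3: carbonyl C bonded to C and to –OCH3 → ester (not ketone + ether).
Ester appears at: CH2COOCH2, CH(COOCH3), CH2COOCH2, COOCH3 → 4.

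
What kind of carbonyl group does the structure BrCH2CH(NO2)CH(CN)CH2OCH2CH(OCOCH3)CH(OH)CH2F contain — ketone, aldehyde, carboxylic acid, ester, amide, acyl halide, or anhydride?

ester

The carbonyl is in the CH(OCOCH3) segment: pendant –OC(=O)CH3: an acyloxy group → ester.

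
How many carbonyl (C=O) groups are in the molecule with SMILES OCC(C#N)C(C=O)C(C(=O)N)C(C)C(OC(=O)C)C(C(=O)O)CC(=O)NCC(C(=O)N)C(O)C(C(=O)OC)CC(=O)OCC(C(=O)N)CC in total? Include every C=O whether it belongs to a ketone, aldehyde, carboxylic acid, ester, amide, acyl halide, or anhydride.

9

CH(CHO): aldehyde, 1 C=O (running total 1).
CH(CONH2): amide, 1 C=O (running total 2).
CH(OCOCH3): ester, 1 C=O (running total 3).
CH(COOH): carboxylic acid, 1 C=O (running total 4).
CH2CONHCH2: amide, 1 C=O (running total 5).
CH(CONH2): amide, 1 C=O (running total 6).
CH(COOCH3): ester, 1 C=O (running total 7).
CH2COOCH2: ester, 1 C=O (running total 8).
CH(CONH2): amide, 1 C=O (running total 9).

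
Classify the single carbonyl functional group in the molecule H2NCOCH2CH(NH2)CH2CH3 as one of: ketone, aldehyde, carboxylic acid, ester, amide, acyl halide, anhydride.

amide

The carbonyl is in the H2NCO segment: –C(=O)NH2: carbonyl C bonded to C and to N → amide (the N is not a separate amine).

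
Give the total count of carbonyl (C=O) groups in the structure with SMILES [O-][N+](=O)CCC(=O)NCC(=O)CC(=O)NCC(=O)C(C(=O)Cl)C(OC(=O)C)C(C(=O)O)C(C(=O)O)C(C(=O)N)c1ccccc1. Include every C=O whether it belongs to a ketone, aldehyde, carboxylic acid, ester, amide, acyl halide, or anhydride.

9

CH2CONHCH2: amide, 1 C=O (running total 1).
CO: ketone, 1 C=O (running total 2).
CH2CONHCH2: amide, 1 C=O (running total 3).
CO: ketone, 1 C=O (running total 4).
CH(COCl): acyl halide, 1 C=O (running total 5).
CH(OCOCH3): ester, 1 C=O (running total 6).
CH(COOH): carboxylic acid, 1 C=O (running total 7).
CH(COOH): carboxylic acid, 1 C=O (running total 8).
CH(CONH2): amide, 1 C=O (running total 9).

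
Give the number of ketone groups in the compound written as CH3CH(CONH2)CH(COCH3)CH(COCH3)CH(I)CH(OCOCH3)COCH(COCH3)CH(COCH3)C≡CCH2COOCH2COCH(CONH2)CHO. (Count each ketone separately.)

6

Taking each segment in turn:
  CH(CONH2): pendant –CONH2: carbonyl C bonded to C and N → amide.
  CH(COCH3): pendant –COCH3: carbonyl C bonded to two carbons → ketone.
  CH(COCH3): pendant –COCH3: carbonyl C bonded to two carbons → ketone.
  CH(I): halogen on an sp³ carbon → alkyl halide.
  CH(OCOCH3): pendant –OC(=O)CH3: an acyloxy group → ester.
  CO: –C(=O)– with carbon on both sides → ketone.
  CH(COCH3): pendant –COCH3: carbonyl C bonded to two carbons → ketone.
  CH(COCH3): pendant –COCH3: carbonyl C bonded to two carbons → ketone.
  C≡C: C≡C triple bond → alkyne.
  CH2COOCH2: –C(=O)–O–C with C on the carbonyl side → ester.
  CO: –C(=O)– with carbon on both sides → ketone.
  CH(CONH2): pendant –CONH2: carbonyl C bonded to C and N → amide.
  CHO: terminal –CHO: carbonyl C bonded to H and C → aldehyde.
Ketone appears at: CH(COCH3), CH(COCH3), CO, CH(COCH3), CH(COCH3), CO → 6.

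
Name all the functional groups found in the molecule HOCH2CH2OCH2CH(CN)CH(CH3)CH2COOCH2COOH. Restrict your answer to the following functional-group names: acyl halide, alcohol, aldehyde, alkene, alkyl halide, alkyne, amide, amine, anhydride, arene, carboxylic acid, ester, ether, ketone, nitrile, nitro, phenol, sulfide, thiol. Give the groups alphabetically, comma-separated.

alcohol, carboxylic acid, ester, ether, nitrile

HO– on an sp³ carbon → alcohol.
C–O–C with sp³ carbons on both sides and no adjacent C=O → ether.
pendant –C≡N: nitrile.
–C(=O)–O–C with C on the carbonyl side → ester.
–COOH: carbonyl C bonded to –OH and C → carboxylic acid (the –OH is not a separate alcohol).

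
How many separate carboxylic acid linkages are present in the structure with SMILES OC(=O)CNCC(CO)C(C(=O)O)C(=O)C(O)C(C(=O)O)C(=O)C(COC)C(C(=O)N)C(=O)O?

4

Taking each segment in turn:
  HOOC: –COOH: carbonyl C bonded to –OH and C → carboxylic acid (the –OH is not a separate alcohol).
  CH2NHCH2: C–N–C with sp³ carbons and no adjacent C=O → amine (secondary).
  CH(CH2OH): pendant –CH2OH on an sp³ backbone C → alcohol.
  CH(COOH): pendant –COOH: carbonyl C bonded to C and –OH → carboxylic acid.
  CO: –C(=O)– with carbon on both sides → ketone.
  CH(OH): –OH on an sp³ carbon → alcohol (secondary).
  CH(COOH): pendant –COOH: carbonyl C bonded to C and –OH → carboxylic acid.
  CO: –C(=O)– with carbon on both sides → ketone.
  CH(CH2OCH3): pendant –CH2OCH3: C–O–C linkage → ether.
  CH(CONH2): pendant –CONH2: carbonyl C bonded to C and N → amide.
  COOH: –COOH: carbonyl C bonded to –OH and C → carboxylic acid (the –OH is not a separate alcohol).
Carboxylic acid appears at: HOOC, CH(COOH), CH(COOH), COOH → 4.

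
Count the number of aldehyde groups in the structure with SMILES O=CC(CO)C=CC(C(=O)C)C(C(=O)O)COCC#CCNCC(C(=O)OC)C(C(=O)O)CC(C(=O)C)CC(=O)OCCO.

Taking each segment in turn:
  OHC: terminal –CHO: carbonyl C bonded to H and C → aldehyde.
  CH(CH2OH): pendant –CH2OH on an sp³ backbone C → alcohol.
  CH=CH: C=C double bond → alkene.
  CH(COCH3): pendant –COCH3: carbonyl C bonded to two carbons → ketone.
  CH(COOH): pendant –COOH: carbonyl C bonded to C and –OH → carboxylic acid.
  CH2OCH2: C–O–C with sp³ carbons on both sides and no adjacent C=O → ether.
  C≡C: C≡C triple bond → alkyne.
  CH2NHCH2: C–N–C with sp³ carbons and no adjacent C=O → amine (secondary).
  CH(COOCH3): pendant –COOCH3: carbonyl C bonded to C and –OCH3 → ester.
  CH(COOH): pendant –COOH: carbonyl C bonded to C and –OH → carboxylic acid.
  CH(COCH3): pendant –COCH3: carbonyl C bonded to two carbons → ketone.
  CH2COOCH2: –C(=O)–O–C with C on the carbonyl side → ester.
  CH2OH: –OH on an sp³ carbon → alcohol.
Aldehyde appears at: OHC → 1.

1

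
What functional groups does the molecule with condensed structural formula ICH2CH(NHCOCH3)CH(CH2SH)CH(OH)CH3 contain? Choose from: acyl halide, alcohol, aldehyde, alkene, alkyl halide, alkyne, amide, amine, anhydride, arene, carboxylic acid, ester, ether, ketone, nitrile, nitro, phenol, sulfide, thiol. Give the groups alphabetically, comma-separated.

halogen on an sp³ carbon → alkyl halide.
pendant –NHC(=O)CH3: N bonded to a carbonyl → amide (not amine).
pendant –CH2SH → thiol.
–OH on an sp³ carbon → alcohol (secondary).

alcohol, alkyl halide, amide, thiol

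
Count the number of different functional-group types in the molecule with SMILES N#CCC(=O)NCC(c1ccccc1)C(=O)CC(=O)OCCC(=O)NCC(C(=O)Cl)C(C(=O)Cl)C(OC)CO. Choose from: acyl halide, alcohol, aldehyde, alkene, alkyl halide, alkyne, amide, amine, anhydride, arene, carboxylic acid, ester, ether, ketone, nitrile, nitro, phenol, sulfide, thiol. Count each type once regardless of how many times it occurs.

8

Taking each segment in turn:
  N≡C: N≡C–: carbon triple-bonded to nitrogen → nitrile.
  CH2CONHCH2: –C(=O)–N– linkage → amide (the N is not an amine).
  CH(C6H5): pendant –C6H5: benzene ring → arene.
  CO: –C(=O)– with carbon on both sides → ketone.
  CH2COOCH2: –C(=O)–O–C with C on the carbonyl side → ester.
  CH2CONHCH2: –C(=O)–N– linkage → amide (the N is not an amine).
  CH(COCl): pendant –C(=O)X: carbonyl C bonded to C and halogen → acyl halide.
  CH(COCl): pendant –C(=O)X: carbonyl C bonded to C and halogen → acyl halide.
  CH(OCH3): pendant –OCH3: C–O–C with sp³ C, no adjacent C=O → ether.
  CH2OH: –OH on an sp³ carbon → alcohol.
Distinct types present: acyl halide, alcohol, amide, arene, ester, ether, ketone, nitrile.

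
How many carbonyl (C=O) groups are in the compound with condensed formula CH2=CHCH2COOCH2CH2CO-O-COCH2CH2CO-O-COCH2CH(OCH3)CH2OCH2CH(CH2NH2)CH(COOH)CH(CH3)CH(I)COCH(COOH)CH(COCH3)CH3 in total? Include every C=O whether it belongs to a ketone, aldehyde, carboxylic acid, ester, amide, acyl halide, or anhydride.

9

CH2COOCH2: ester, 1 C=O (running total 1).
CH2CO-O-COCH2: anhydride, 2 C=O (running total 3).
CH2CO-O-COCH2: anhydride, 2 C=O (running total 5).
CH(COOH): carboxylic acid, 1 C=O (running total 6).
CO: ketone, 1 C=O (running total 7).
CH(COOH): carboxylic acid, 1 C=O (running total 8).
CH(COCH3): ketone, 1 C=O (running total 9).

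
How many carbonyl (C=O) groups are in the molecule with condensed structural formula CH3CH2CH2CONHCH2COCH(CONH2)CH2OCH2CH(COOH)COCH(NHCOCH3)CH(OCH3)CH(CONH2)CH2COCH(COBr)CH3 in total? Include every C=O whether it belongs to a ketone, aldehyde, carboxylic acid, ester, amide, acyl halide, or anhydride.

9

CH2CONHCH2: amide, 1 C=O (running total 1).
CO: ketone, 1 C=O (running total 2).
CH(CONH2): amide, 1 C=O (running total 3).
CH(COOH): carboxylic acid, 1 C=O (running total 4).
CO: ketone, 1 C=O (running total 5).
CH(NHCOCH3): amide, 1 C=O (running total 6).
CH(CONH2): amide, 1 C=O (running total 7).
CO: ketone, 1 C=O (running total 8).
CH(COBr): acyl halide, 1 C=O (running total 9).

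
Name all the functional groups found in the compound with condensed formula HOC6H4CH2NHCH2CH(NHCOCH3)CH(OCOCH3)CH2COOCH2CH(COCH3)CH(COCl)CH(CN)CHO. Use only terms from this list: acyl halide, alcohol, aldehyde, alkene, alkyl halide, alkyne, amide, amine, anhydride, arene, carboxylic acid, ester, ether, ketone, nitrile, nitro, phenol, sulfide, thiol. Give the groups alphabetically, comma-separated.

–OH attached directly to an aromatic ring → phenol (not alcohol); the ring itself is an arene.
C–N–C with sp³ carbons and no adjacent C=O → amine (secondary).
pendant –NHC(=O)CH3: N bonded to a carbonyl → amide (not amine).
pendant –OC(=O)CH3: an acyloxy group → ester.
–C(=O)–O–C with C on the carbonyl side → ester.
pendant –COCH3: carbonyl C bonded to two carbons → ketone.
pendant –C(=O)X: carbonyl C bonded to C and halogen → acyl halide.
pendant –C≡N: nitrile.
terminal –CHO: carbonyl C bonded to H and C → aldehyde.

acyl halide, aldehyde, amide, amine, arene, ester, ketone, nitrile, phenol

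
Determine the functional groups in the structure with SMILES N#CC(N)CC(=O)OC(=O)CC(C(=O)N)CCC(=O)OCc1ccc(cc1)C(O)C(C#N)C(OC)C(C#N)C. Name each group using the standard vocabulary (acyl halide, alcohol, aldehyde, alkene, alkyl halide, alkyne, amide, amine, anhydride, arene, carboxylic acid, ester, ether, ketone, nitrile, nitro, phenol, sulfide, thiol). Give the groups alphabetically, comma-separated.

alcohol, amide, amine, anhydride, arene, ester, ether, nitrile

N≡C–: carbon triple-bonded to nitrogen → nitrile.
–NH2 on an sp³ carbon with no adjacent C=O → amine.
two acyl groups sharing one oxygen, –C(=O)–O–C(=O)– → anhydride.
pendant –CONH2: carbonyl C bonded to C and N → amide.
–C(=O)–O–C with C on the carbonyl side → ester.
para-disubstituted benzene ring → arene.
–OH on an sp³ carbon → alcohol (secondary).
pendant –C≡N: nitrile.
pendant –OCH3: C–O–C with sp³ C, no adjacent C=O → ether.
pendant –C≡N: nitrile.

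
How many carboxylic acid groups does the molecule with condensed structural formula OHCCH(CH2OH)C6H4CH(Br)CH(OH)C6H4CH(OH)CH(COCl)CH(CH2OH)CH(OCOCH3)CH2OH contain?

Reading the structure from left to right:
  OHC: terminal –CHO: carbonyl C bonded to H and C → aldehyde.
  CH(CH2OH): pendant –CH2OH on an sp³ backbone C → alcohol.
  C6H4: para-disubstituted benzene ring → arene.
  CH(Br): halogen on an sp³ carbon → alkyl halide.
  CH(OH): –OH on an sp³ carbon → alcohol (secondary).
  C6H4: para-disubstituted benzene ring → arene.
  CH(OH): –OH on an sp³ carbon → alcohol (secondary).
  CH(COCl): pendant –C(=O)X: carbonyl C bonded to C and halogen → acyl halide.
  CH(CH2OH): pendant –CH2OH on an sp³ backbone C → alcohol.
  CH(OCOCH3): pendant –OC(=O)CH3: an acyloxy group → ester.
  CH2OH: –OH on an sp³ carbon → alcohol.
No segment is a carboxylic acid: OHC is aldehyde, not carboxylic acid; CH(CH2OH) is alcohol, not carboxylic acid; CH(OH) is alcohol, not carboxylic acid. → 0.

0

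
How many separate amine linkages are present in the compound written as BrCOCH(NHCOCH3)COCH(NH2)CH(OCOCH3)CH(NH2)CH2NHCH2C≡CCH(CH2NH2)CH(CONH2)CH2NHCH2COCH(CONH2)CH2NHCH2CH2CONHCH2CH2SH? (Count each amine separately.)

Working along the chain:
  BrCO: –C(=O)Br: carbonyl C bonded to C and to a halogen → acyl halide (not alkyl halide).
  CH(NHCOCH3): pendant –NHC(=O)CH3: N bonded to a carbonyl → amide (not amine).
  CO: –C(=O)– with carbon on both sides → ketone.
  CH(NH2): –NH2 on an sp³ carbon with no adjacent C=O → amine.
  CH(OCOCH3): pendant –OC(=O)CH3: an acyloxy group → ester.
  CH(NH2): –NH2 on an sp³ carbon with no adjacent C=O → amine.
  CH2NHCH2: C–N–C with sp³ carbons and no adjacent C=O → amine (secondary).
  C≡C: C≡C triple bond → alkyne.
  CH(CH2NH2): pendant –CH2NH2: N on sp³ C, no adjacent C=O → amine.
  CH(CONH2): pendant –CONH2: carbonyl C bonded to C and N → amide.
  CH2NHCH2: C–N–C with sp³ carbons and no adjacent C=O → amine (secondary).
  CO: –C(=O)– with carbon on both sides → ketone.
  CH(CONH2): pendant –CONH2: carbonyl C bonded to C and N → amide.
  CH2NHCH2: C–N–C with sp³ carbons and no adjacent C=O → amine (secondary).
  CH2CONHCH2: –C(=O)–N– linkage → amide (the N is not an amine).
  CH2SH: –SH on an sp³ carbon → thiol.
Amine appears at: CH(NH2), CH(NH2), CH2NHCH2, CH(CH2NH2), CH2NHCH2, CH2NHCH2 → 6.

6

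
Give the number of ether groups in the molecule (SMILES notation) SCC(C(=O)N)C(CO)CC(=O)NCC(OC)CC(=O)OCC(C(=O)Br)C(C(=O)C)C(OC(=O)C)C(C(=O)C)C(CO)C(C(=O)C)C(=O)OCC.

1

Reading the structure from left to right:
  HSCH2: –SH on an sp³ carbon → thiol.
  CH(CONH2): pendant –CONH2: carbonyl C bonded to C and N → amide.
  CH(CH2OH): pendant –CH2OH on an sp³ backbone C → alcohol.
  CH2CONHCH2: –C(=O)–N– linkage → amide (the N is not an amine).
  CH(OCH3): pendant –OCH3: C–O–C with sp³ C, no adjacent C=O → ether.
  CH2COOCH2: –C(=O)–O–C with C on the carbonyl side → ester.
  CH(COBr): pendant –C(=O)X: carbonyl C bonded to C and halogen → acyl halide.
  CH(COCH3): pendant –COCH3: carbonyl C bonded to two carbons → ketone.
  CH(OCOCH3): pendant –OC(=O)CH3: an acyloxy group → ester.
  CH(COCH3): pendant –COCH3: carbonyl C bonded to two carbons → ketone.
  CH(CH2OH): pendant –CH2OH on an sp³ backbone C → alcohol.
  CH(COCH3): pendant –COCH3: carbonyl C bonded to two carbons → ketone.
  COOCH2CH3: –C(=O)OCH2CH3: carbonyl C bonded to C and to –OEt → ester.
Ether appears at: CH(OCH3) → 1.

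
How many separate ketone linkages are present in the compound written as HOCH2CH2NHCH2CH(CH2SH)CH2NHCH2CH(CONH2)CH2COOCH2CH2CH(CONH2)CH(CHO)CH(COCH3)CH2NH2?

Reading the structure from left to right:
  HOCH2: HO– on an sp³ carbon → alcohol.
  CH2NHCH2: C–N–C with sp³ carbons and no adjacent C=O → amine (secondary).
  CH(CH2SH): pendant –CH2SH → thiol.
  CH2NHCH2: C–N–C with sp³ carbons and no adjacent C=O → amine (secondary).
  CH(CONH2): pendant –CONH2: carbonyl C bonded to C and N → amide.
  CH2COOCH2: –C(=O)–O–C with C on the carbonyl side → ester.
  CH(CONH2): pendant –CONH2: carbonyl C bonded to C and N → amide.
  CH(CHO): pendant –CHO: carbonyl C bonded to C and H → aldehyde.
  CH(COCH3): pendant –COCH3: carbonyl C bonded to two carbons → ketone.
  CH2NH2: –NH2 on an sp³ carbon with no adjacent C=O → amine.
Ketone appears at: CH(COCH3) → 1.

1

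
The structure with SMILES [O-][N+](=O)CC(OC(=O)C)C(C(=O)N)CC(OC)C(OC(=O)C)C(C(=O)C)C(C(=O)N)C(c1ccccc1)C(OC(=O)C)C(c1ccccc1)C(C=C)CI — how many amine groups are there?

0

–NO2 on carbon → nitro group.
pendant –OC(=O)CH3: an acyloxy group → ester.
pendant –CONH2: carbonyl C bonded to C and N → amide.
pendant –OCH3: C–O–C with sp³ C, no adjacent C=O → ether.
pendant –OC(=O)CH3: an acyloxy group → ester.
pendant –COCH3: carbonyl C bonded to two carbons → ketone.
pendant –CONH2: carbonyl C bonded to C and N → amide.
pendant –C6H5: benzene ring → arene.
pendant –OC(=O)CH3: an acyloxy group → ester.
pendant –C6H5: benzene ring → arene.
pendant –CH=CH2: C=C double bond → alkene.
halogen on an sp³ carbon → alkyl halide.
No segment is a amine: O2NCH2 is nitro, not amine; CH(CONH2) is amide, not amine; CH(CONH2) is amide, not amine. → 0.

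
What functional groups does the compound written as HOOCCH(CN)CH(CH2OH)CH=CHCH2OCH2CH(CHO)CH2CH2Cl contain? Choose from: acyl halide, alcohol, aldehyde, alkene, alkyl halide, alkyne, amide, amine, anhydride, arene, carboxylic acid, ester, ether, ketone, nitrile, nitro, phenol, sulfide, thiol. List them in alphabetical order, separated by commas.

–COOH: carbonyl C bonded to –OH and C → carboxylic acid (the –OH is not a separate alcohol).
pendant –C≡N: nitrile.
pendant –CH2OH on an sp³ backbone C → alcohol.
C=C double bond → alkene.
C–O–C with sp³ carbons on both sides and no adjacent C=O → ether.
pendant –CHO: carbonyl C bonded to C and H → aldehyde.
halogen on an sp³ carbon → alkyl halide.

alcohol, aldehyde, alkene, alkyl halide, carboxylic acid, ether, nitrile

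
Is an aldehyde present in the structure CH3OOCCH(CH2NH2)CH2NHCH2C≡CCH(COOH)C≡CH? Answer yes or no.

Taking each segment in turn:
  CH3OOC: CH3O–C(=O)–: carbonyl C bonded to C and to –OCH3 → ester (not ketone + ether).
  CH(CH2NH2): pendant –CH2NH2: N on sp³ C, no adjacent C=O → amine.
  CH2NHCH2: C–N–C with sp³ carbons and no adjacent C=O → amine (secondary).
  C≡C: C≡C triple bond → alkyne.
  CH(COOH): pendant –COOH: carbonyl C bonded to C and –OH → carboxylic acid.
  C≡CH: C≡C triple bond → alkyne.
In CH(COOH), the carbonyl carbon bears –OH, not –H, so it is a carboxylic acid.
The groups actually present are: alkyne, amine, carboxylic acid, ester.

no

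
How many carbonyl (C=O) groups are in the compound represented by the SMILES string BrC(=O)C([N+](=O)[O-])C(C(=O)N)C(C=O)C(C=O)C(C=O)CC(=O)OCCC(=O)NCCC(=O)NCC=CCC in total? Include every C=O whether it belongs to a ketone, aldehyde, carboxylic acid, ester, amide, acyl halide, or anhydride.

8

BrCO: acyl halide, 1 C=O (running total 1).
CH(CONH2): amide, 1 C=O (running total 2).
CH(CHO): aldehyde, 1 C=O (running total 3).
CH(CHO): aldehyde, 1 C=O (running total 4).
CH(CHO): aldehyde, 1 C=O (running total 5).
CH2COOCH2: ester, 1 C=O (running total 6).
CH2CONHCH2: amide, 1 C=O (running total 7).
CH2CONHCH2: amide, 1 C=O (running total 8).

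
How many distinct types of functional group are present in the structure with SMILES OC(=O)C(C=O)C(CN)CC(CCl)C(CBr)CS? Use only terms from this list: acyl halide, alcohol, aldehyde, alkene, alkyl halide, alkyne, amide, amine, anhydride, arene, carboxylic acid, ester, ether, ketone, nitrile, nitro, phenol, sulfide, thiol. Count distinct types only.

Reading the structure from left to right:
  HOOC: –COOH: carbonyl C bonded to –OH and C → carboxylic acid (the –OH is not a separate alcohol).
  CH(CHO): pendant –CHO: carbonyl C bonded to C and H → aldehyde.
  CH(CH2NH2): pendant –CH2NH2: N on sp³ C, no adjacent C=O → amine.
  CH(CH2Cl): pendant –CH2X: halogen on sp³ carbon → alkyl halide.
  CH(CH2Br): pendant –CH2X: halogen on sp³ carbon → alkyl halide.
  CH2SH: –SH on an sp³ carbon → thiol.
Distinct types present: aldehyde, alkyl halide, amine, carboxylic acid, thiol.

5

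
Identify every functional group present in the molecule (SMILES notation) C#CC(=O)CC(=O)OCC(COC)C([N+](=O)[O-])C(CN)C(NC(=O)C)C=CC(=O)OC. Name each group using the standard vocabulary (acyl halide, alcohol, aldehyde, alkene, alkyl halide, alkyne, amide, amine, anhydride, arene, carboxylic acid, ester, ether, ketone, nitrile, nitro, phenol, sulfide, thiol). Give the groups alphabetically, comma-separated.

C≡C triple bond → alkyne.
–C(=O)– with carbon on both sides → ketone.
–C(=O)–O–C with C on the carbonyl side → ester.
pendant –CH2OCH3: C–O–C linkage → ether.
–NO2 on an sp³ carbon → nitro (the N=O is not a carbonyl).
pendant –CH2NH2: N on sp³ C, no adjacent C=O → amine.
pendant –NHC(=O)CH3: N bonded to a carbonyl → amide (not amine).
C=C double bond → alkene.
–C(=O)OCH3: carbonyl C bonded to C and to –OCH3 → ester (not ketone + ether).

alkene, alkyne, amide, amine, ester, ether, ketone, nitro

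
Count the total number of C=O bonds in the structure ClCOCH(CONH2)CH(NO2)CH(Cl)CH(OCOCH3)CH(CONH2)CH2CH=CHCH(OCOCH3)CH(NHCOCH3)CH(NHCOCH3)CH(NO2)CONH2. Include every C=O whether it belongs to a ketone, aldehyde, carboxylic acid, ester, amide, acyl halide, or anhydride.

8

ClCO: acyl halide, 1 C=O (running total 1).
CH(CONH2): amide, 1 C=O (running total 2).
CH(OCOCH3): ester, 1 C=O (running total 3).
CH(CONH2): amide, 1 C=O (running total 4).
CH(OCOCH3): ester, 1 C=O (running total 5).
CH(NHCOCH3): amide, 1 C=O (running total 6).
CH(NHCOCH3): amide, 1 C=O (running total 7).
CONH2: amide, 1 C=O (running total 8).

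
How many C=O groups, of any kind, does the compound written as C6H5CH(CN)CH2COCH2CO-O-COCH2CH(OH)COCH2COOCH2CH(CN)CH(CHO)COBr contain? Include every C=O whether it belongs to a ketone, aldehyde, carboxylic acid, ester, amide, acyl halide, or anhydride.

7

CO: ketone, 1 C=O (running total 1).
CH2CO-O-COCH2: anhydride, 2 C=O (running total 3).
CO: ketone, 1 C=O (running total 4).
CH2COOCH2: ester, 1 C=O (running total 5).
CH(CHO): aldehyde, 1 C=O (running total 6).
COBr: acyl halide, 1 C=O (running total 7).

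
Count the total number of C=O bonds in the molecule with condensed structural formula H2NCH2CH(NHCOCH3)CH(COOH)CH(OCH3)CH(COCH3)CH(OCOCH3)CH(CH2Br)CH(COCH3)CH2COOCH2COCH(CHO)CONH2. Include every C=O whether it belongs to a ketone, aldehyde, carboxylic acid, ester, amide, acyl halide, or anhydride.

9

CH(NHCOCH3): amide, 1 C=O (running total 1).
CH(COOH): carboxylic acid, 1 C=O (running total 2).
CH(COCH3): ketone, 1 C=O (running total 3).
CH(OCOCH3): ester, 1 C=O (running total 4).
CH(COCH3): ketone, 1 C=O (running total 5).
CH2COOCH2: ester, 1 C=O (running total 6).
CO: ketone, 1 C=O (running total 7).
CH(CHO): aldehyde, 1 C=O (running total 8).
CONH2: amide, 1 C=O (running total 9).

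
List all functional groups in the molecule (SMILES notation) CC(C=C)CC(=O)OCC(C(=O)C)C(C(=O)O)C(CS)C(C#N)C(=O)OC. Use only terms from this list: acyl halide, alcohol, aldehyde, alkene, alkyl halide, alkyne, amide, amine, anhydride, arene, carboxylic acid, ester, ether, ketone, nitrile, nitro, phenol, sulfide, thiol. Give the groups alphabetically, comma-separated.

pendant –CH=CH2: C=C double bond → alkene.
–C(=O)–O–C with C on the carbonyl side → ester.
pendant –COCH3: carbonyl C bonded to two carbons → ketone.
pendant –COOH: carbonyl C bonded to C and –OH → carboxylic acid.
pendant –CH2SH → thiol.
pendant –C≡N: nitrile.
–C(=O)OCH3: carbonyl C bonded to C and to –OCH3 → ester (not ketone + ether).

alkene, carboxylic acid, ester, ketone, nitrile, thiol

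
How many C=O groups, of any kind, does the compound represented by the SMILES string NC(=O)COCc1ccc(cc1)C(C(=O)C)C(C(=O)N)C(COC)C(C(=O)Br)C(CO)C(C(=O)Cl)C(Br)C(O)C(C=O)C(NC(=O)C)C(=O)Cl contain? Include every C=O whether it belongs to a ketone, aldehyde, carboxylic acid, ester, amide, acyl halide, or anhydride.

8

H2NCO: amide, 1 C=O (running total 1).
CH(COCH3): ketone, 1 C=O (running total 2).
CH(CONH2): amide, 1 C=O (running total 3).
CH(COBr): acyl halide, 1 C=O (running total 4).
CH(COCl): acyl halide, 1 C=O (running total 5).
CH(CHO): aldehyde, 1 C=O (running total 6).
CH(NHCOCH3): amide, 1 C=O (running total 7).
COCl: acyl halide, 1 C=O (running total 8).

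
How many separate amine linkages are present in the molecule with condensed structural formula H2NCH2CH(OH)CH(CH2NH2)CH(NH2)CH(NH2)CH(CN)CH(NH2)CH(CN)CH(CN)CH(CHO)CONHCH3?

5

Reading the structure from left to right:
  H2NCH2: –NH2 on an sp³ carbon with no adjacent C=O → amine.
  CH(OH): –OH on an sp³ carbon → alcohol (secondary).
  CH(CH2NH2): pendant –CH2NH2: N on sp³ C, no adjacent C=O → amine.
  CH(NH2): –NH2 on an sp³ carbon with no adjacent C=O → amine.
  CH(NH2): –NH2 on an sp³ carbon with no adjacent C=O → amine.
  CH(CN): pendant –C≡N: nitrile.
  CH(NH2): –NH2 on an sp³ carbon with no adjacent C=O → amine.
  CH(CN): pendant –C≡N: nitrile.
  CH(CN): pendant –C≡N: nitrile.
  CH(CHO): pendant –CHO: carbonyl C bonded to C and H → aldehyde.
  CONHCH3: –C(=O)NHCH3: carbonyl C bonded to C and to N → amide (the N is not an amine).
Amine appears at: H2NCH2, CH(CH2NH2), CH(NH2), CH(NH2), CH(NH2) → 5.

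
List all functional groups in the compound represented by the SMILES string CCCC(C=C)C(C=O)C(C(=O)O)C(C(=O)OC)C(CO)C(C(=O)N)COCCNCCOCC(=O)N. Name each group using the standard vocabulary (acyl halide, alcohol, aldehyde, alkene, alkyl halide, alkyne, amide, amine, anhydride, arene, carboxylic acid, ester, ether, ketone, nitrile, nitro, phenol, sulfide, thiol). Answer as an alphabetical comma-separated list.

pendant –CH=CH2: C=C double bond → alkene.
pendant –CHO: carbonyl C bonded to C and H → aldehyde.
pendant –COOH: carbonyl C bonded to C and –OH → carboxylic acid.
pendant –COOCH3: carbonyl C bonded to C and –OCH3 → ester.
pendant –CH2OH on an sp³ backbone C → alcohol.
pendant –CONH2: carbonyl C bonded to C and N → amide.
C–O–C with sp³ carbons on both sides and no adjacent C=O → ether.
C–N–C with sp³ carbons and no adjacent C=O → amine (secondary).
C–O–C with sp³ carbons on both sides and no adjacent C=O → ether.
–C(=O)NH2: carbonyl C bonded to C and to N → amide (the N is not a separate amine).

alcohol, aldehyde, alkene, amide, amine, carboxylic acid, ester, ether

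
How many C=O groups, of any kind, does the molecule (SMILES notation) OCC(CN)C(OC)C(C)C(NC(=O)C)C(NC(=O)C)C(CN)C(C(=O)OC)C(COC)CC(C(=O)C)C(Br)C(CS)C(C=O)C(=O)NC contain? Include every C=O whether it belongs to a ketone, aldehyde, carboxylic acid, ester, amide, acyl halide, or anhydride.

CH(NHCOCH3): amide, 1 C=O (running total 1).
CH(NHCOCH3): amide, 1 C=O (running total 2).
CH(COOCH3): ester, 1 C=O (running total 3).
CH(COCH3): ketone, 1 C=O (running total 4).
CH(CHO): aldehyde, 1 C=O (running total 5).
CONHCH3: amide, 1 C=O (running total 6).

6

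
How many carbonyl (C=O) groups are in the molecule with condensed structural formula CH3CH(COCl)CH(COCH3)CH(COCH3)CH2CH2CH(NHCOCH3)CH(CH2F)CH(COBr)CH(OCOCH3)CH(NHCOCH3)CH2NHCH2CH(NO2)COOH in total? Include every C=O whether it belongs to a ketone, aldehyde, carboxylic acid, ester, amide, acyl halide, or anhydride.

8

CH(COCl): acyl halide, 1 C=O (running total 1).
CH(COCH3): ketone, 1 C=O (running total 2).
CH(COCH3): ketone, 1 C=O (running total 3).
CH(NHCOCH3): amide, 1 C=O (running total 4).
CH(COBr): acyl halide, 1 C=O (running total 5).
CH(OCOCH3): ester, 1 C=O (running total 6).
CH(NHCOCH3): amide, 1 C=O (running total 7).
COOH: carboxylic acid, 1 C=O (running total 8).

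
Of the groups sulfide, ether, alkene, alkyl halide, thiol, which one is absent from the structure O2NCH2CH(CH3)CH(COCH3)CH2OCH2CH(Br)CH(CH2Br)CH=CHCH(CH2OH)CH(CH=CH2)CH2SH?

sulfide

thiol: present (CH2SH — –SH on an sp³ carbon → thiol).
alkyl halide: present (CH(Br) — halogen on an sp³ carbon → alkyl halide).
ether: present (CH2OCH2 — C–O–C with sp³ carbons on both sides and no adjacent C=O → ether).
alkene: present (CH=CH — C=C double bond → alkene).
sulfide: no segment matches this pattern.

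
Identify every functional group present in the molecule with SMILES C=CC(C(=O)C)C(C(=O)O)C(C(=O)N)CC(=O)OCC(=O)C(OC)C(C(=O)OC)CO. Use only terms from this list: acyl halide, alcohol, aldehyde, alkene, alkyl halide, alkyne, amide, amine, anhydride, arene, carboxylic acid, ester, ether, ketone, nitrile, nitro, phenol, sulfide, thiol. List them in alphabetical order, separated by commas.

Working along the chain:
  CH2=CH: C=C double bond → alkene.
  CH(COCH3): pendant –COCH3: carbonyl C bonded to two carbons → ketone.
  CH(COOH): pendant –COOH: carbonyl C bonded to C and –OH → carboxylic acid.
  CH(CONH2): pendant –CONH2: carbonyl C bonded to C and N → amide.
  CH2COOCH2: –C(=O)–O–C with C on the carbonyl side → ester.
  CO: –C(=O)– with carbon on both sides → ketone.
  CH(OCH3): pendant –OCH3: C–O–C with sp³ C, no adjacent C=O → ether.
  CH(COOCH3): pendant –COOCH3: carbonyl C bonded to C and –OCH3 → ester.
  CH2OH: –OH on an sp³ carbon → alcohol.

alcohol, alkene, amide, carboxylic acid, ester, ether, ketone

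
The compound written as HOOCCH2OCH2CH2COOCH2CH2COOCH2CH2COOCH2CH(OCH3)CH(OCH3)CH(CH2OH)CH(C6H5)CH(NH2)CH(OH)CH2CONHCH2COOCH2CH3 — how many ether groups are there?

Reading the structure from left to right:
  HOOC: –COOH: carbonyl C bonded to –OH and C → carboxylic acid (the –OH is not a separate alcohol).
  CH2OCH2: C–O–C with sp³ carbons on both sides and no adjacent C=O → ether.
  CH2COOCH2: –C(=O)–O–C with C on the carbonyl side → ester.
  CH2COOCH2: –C(=O)–O–C with C on the carbonyl side → ester.
  CH2COOCH2: –C(=O)–O–C with C on the carbonyl side → ester.
  CH(OCH3): pendant –OCH3: C–O–C with sp³ C, no adjacent C=O → ether.
  CH(OCH3): pendant –OCH3: C–O–C with sp³ C, no adjacent C=O → ether.
  CH(CH2OH): pendant –CH2OH on an sp³ backbone C → alcohol.
  CH(C6H5): pendant –C6H5: benzene ring → arene.
  CH(NH2): –NH2 on an sp³ carbon with no adjacent C=O → amine.
  CH(OH): –OH on an sp³ carbon → alcohol (secondary).
  CH2CONHCH2: –C(=O)–N– linkage → amide (the N is not an amine).
  COOCH2CH3: –C(=O)OCH2CH3: carbonyl C bonded to C and to –OEt → ester.
Ether appears at: CH2OCH2, CH(OCH3), CH(OCH3) → 3.

3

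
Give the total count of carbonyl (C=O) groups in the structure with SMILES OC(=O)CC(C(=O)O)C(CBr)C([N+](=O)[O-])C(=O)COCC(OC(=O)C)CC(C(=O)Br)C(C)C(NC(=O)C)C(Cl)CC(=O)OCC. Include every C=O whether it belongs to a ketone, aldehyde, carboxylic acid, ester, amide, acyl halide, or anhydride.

7

HOOC: carboxylic acid, 1 C=O (running total 1).
CH(COOH): carboxylic acid, 1 C=O (running total 2).
CO: ketone, 1 C=O (running total 3).
CH(OCOCH3): ester, 1 C=O (running total 4).
CH(COBr): acyl halide, 1 C=O (running total 5).
CH(NHCOCH3): amide, 1 C=O (running total 6).
CH2COOCH2: ester, 1 C=O (running total 7).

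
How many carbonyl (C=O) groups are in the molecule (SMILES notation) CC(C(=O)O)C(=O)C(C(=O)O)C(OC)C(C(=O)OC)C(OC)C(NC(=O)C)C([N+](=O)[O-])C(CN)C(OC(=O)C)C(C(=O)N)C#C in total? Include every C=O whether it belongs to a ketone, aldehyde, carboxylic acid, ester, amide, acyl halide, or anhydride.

7

CH(COOH): carboxylic acid, 1 C=O (running total 1).
CO: ketone, 1 C=O (running total 2).
CH(COOH): carboxylic acid, 1 C=O (running total 3).
CH(COOCH3): ester, 1 C=O (running total 4).
CH(NHCOCH3): amide, 1 C=O (running total 5).
CH(OCOCH3): ester, 1 C=O (running total 6).
CH(CONH2): amide, 1 C=O (running total 7).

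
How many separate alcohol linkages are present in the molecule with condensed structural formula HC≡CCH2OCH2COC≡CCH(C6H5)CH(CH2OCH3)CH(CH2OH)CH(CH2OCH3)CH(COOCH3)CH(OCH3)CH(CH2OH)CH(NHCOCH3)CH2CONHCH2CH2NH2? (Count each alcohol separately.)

2

C≡C triple bond → alkyne.
C–O–C with sp³ carbons on both sides and no adjacent C=O → ether.
–C(=O)– with carbon on both sides → ketone.
C≡C triple bond → alkyne.
pendant –C6H5: benzene ring → arene.
pendant –CH2OCH3: C–O–C linkage → ether.
pendant –CH2OH on an sp³ backbone C → alcohol.
pendant –CH2OCH3: C–O–C linkage → ether.
pendant –COOCH3: carbonyl C bonded to C and –OCH3 → ester.
pendant –OCH3: C–O–C with sp³ C, no adjacent C=O → ether.
pendant –CH2OH on an sp³ backbone C → alcohol.
pendant –NHC(=O)CH3: N bonded to a carbonyl → amide (not amine).
–C(=O)–N– linkage → amide (the N is not an amine).
–NH2 on an sp³ carbon with no adjacent C=O → amine.
Alcohol appears at: CH(CH2OH), CH(CH2OH) → 2.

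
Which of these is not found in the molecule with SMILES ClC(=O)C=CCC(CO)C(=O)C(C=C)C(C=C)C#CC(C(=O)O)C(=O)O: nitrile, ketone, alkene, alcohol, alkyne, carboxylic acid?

ketone: present (CO — –C(=O)– with carbon on both sides → ketone).
alkene: present (CH=CH — C=C double bond → alkene).
alcohol: present (CH(CH2OH) — pendant –CH2OH on an sp³ backbone C → alcohol).
alkyne: present (C≡C — C≡C triple bond → alkyne).
carboxylic acid: present (CH(COOH) — pendant –COOH: carbonyl C bonded to C and –OH → carboxylic acid).
nitrile: absent. In C≡C, the triple bond is C≡C, not C≡N.

nitrile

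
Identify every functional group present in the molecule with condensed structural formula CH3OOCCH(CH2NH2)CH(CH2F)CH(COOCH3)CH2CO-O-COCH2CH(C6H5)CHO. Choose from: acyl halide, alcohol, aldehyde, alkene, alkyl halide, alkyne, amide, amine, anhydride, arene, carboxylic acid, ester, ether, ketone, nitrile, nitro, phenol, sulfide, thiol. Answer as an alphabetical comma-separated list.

aldehyde, alkyl halide, amine, anhydride, arene, ester

Reading the structure from left to right:
  CH3OOC: CH3O–C(=O)–: carbonyl C bonded to C and to –OCH3 → ester (not ketone + ether).
  CH(CH2NH2): pendant –CH2NH2: N on sp³ C, no adjacent C=O → amine.
  CH(CH2F): pendant –CH2X: halogen on sp³ carbon → alkyl halide.
  CH(COOCH3): pendant –COOCH3: carbonyl C bonded to C and –OCH3 → ester.
  CH2CO-O-COCH2: two acyl groups sharing one oxygen, –C(=O)–O–C(=O)– → anhydride.
  CH(C6H5): pendant –C6H5: benzene ring → arene.
  CHO: terminal –CHO: carbonyl C bonded to H and C → aldehyde.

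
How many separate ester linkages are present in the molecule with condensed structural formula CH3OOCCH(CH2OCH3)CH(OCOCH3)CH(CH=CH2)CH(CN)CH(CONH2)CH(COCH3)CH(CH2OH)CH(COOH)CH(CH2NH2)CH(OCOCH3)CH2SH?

3

Reading the structure from left to right:
  CH3OOC: CH3O–C(=O)–: carbonyl C bonded to C and to –OCH3 → ester (not ketone + ether).
  CH(CH2OCH3): pendant –CH2OCH3: C–O–C linkage → ether.
  CH(OCOCH3): pendant –OC(=O)CH3: an acyloxy group → ester.
  CH(CH=CH2): pendant –CH=CH2: C=C double bond → alkene.
  CH(CN): pendant –C≡N: nitrile.
  CH(CONH2): pendant –CONH2: carbonyl C bonded to C and N → amide.
  CH(COCH3): pendant –COCH3: carbonyl C bonded to two carbons → ketone.
  CH(CH2OH): pendant –CH2OH on an sp³ backbone C → alcohol.
  CH(COOH): pendant –COOH: carbonyl C bonded to C and –OH → carboxylic acid.
  CH(CH2NH2): pendant –CH2NH2: N on sp³ C, no adjacent C=O → amine.
  CH(OCOCH3): pendant –OC(=O)CH3: an acyloxy group → ester.
  CH2SH: –SH on an sp³ carbon → thiol.
Ester appears at: CH3OOC, CH(OCOCH3), CH(OCOCH3) → 3.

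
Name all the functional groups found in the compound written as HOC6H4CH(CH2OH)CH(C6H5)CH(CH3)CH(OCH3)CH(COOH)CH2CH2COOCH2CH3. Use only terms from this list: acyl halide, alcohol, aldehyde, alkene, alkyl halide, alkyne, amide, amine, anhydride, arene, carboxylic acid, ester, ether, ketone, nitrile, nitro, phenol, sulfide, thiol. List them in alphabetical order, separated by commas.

alcohol, arene, carboxylic acid, ester, ether, phenol

Taking each segment in turn:
  HOC6H4: –OH attached directly to an aromatic ring → phenol (not alcohol); the ring itself is an arene.
  CH(CH2OH): pendant –CH2OH on an sp³ backbone C → alcohol.
  CH(C6H5): pendant –C6H5: benzene ring → arene.
  CH(OCH3): pendant –OCH3: C–O–C with sp³ C, no adjacent C=O → ether.
  CH(COOH): pendant –COOH: carbonyl C bonded to C and –OH → carboxylic acid.
  COOCH2CH3: –C(=O)OCH2CH3: carbonyl C bonded to C and to –OEt → ester.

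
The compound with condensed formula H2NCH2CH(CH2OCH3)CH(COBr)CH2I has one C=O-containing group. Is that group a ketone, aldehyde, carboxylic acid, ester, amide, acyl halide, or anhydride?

acyl halide

The carbonyl is in the CH(COBr) segment: pendant –C(=O)X: carbonyl C bonded to C and halogen → acyl halide.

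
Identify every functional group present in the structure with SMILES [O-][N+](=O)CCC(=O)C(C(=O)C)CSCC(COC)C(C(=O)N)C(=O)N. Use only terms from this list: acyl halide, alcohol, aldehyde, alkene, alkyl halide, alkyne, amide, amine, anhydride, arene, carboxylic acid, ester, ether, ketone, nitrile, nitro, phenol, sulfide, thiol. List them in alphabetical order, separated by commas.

Taking each segment in turn:
  O2NCH2: –NO2 on carbon → nitro group.
  CO: –C(=O)– with carbon on both sides → ketone.
  CH(COCH3): pendant –COCH3: carbonyl C bonded to two carbons → ketone.
  CH2SCH2: C–S–C linkage → sulfide (thioether).
  CH(CH2OCH3): pendant –CH2OCH3: C–O–C linkage → ether.
  CH(CONH2): pendant –CONH2: carbonyl C bonded to C and N → amide.
  CONH2: –C(=O)NH2: carbonyl C bonded to C and to N → amide (the N is not a separate amine).

amide, ether, ketone, nitro, sulfide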